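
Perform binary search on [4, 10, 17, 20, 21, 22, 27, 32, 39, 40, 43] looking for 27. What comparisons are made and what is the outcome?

Binary search for 27 in [4, 10, 17, 20, 21, 22, 27, 32, 39, 40, 43]:

lo=0, hi=10, mid=5, arr[mid]=22 -> 22 < 27, search right half
lo=6, hi=10, mid=8, arr[mid]=39 -> 39 > 27, search left half
lo=6, hi=7, mid=6, arr[mid]=27 -> Found target at index 6!

Binary search finds 27 at index 6 after 3 comparisons. The search repeatedly halves the search space by comparing with the middle element.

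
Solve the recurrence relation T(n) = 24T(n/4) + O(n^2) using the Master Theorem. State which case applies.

Master Theorem for T(n) = 24T(n/4) + O(n^2):

a = 24, b = 4, c = 2
log_b(a) = log_4(24) = 2.2925

Case 1: c = 2 < log_4(24) = 2.2925
T(n) = O(n^(log_4 24))

For T(n) = 24T(n/4) + O(n^2): log_4(24) = 2.2925. This is Case 1 of the Master Theorem (c < log_b(a), work dominated by leaves), giving O(n^(log_4 24)).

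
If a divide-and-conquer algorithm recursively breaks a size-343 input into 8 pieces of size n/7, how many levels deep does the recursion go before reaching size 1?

For divide and conquer with division factor 7:

Problem sizes at each level:
Level 0: 343
Level 1: 49
Level 2: 7
Level 3: 1

The root is level 0 and the size-1 base case is level 3 (the tree spans levels 0 through 3, i.e. 4 levels counting the root), so the depth is the number of divisions: log_7(343) = 3

The recursion tree depth is log_7(343) = 3. At each level, the problem size is divided by 7, so it takes 3 divisions to reduce to a base case of size 1. The algorithm makes 8 recursive calls at each level.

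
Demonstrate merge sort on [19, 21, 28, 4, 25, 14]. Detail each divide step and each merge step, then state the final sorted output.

Merge sort trace:

Split: [19, 21, 28, 4, 25, 14] -> [19, 21, 28] and [4, 25, 14]
  Split: [19, 21, 28] -> [19] and [21, 28]
    Split: [21, 28] -> [21] and [28]
    Merge: [21] + [28] -> [21, 28]
  Merge: [19] + [21, 28] -> [19, 21, 28]
  Split: [4, 25, 14] -> [4] and [25, 14]
    Split: [25, 14] -> [25] and [14]
    Merge: [25] + [14] -> [14, 25]
  Merge: [4] + [14, 25] -> [4, 14, 25]
Merge: [19, 21, 28] + [4, 14, 25] -> [4, 14, 19, 21, 25, 28]

Final sorted array: [4, 14, 19, 21, 25, 28]

The merge sort proceeds by recursively splitting the array and merging sorted halves.
After all merges, the sorted array is [4, 14, 19, 21, 25, 28].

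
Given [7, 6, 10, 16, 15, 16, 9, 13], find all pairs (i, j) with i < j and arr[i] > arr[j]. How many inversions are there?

Finding inversions in [7, 6, 10, 16, 15, 16, 9, 13]:

(0, 1): arr[0]=7 > arr[1]=6
(2, 6): arr[2]=10 > arr[6]=9
(3, 4): arr[3]=16 > arr[4]=15
(3, 6): arr[3]=16 > arr[6]=9
(3, 7): arr[3]=16 > arr[7]=13
(4, 6): arr[4]=15 > arr[6]=9
(4, 7): arr[4]=15 > arr[7]=13
(5, 6): arr[5]=16 > arr[6]=9
(5, 7): arr[5]=16 > arr[7]=13

Total inversions: 9

The array has 9 inversion(s): (0,1), (2,6), (3,4), (3,6), (3,7), (4,6), (4,7), (5,6), (5,7). Each pair (i,j) satisfies i < j and arr[i] > arr[j].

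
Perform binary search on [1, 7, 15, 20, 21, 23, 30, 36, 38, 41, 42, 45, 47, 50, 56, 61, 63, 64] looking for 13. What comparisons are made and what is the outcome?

Binary search for 13 in [1, 7, 15, 20, 21, 23, 30, 36, 38, 41, 42, 45, 47, 50, 56, 61, 63, 64]:

lo=0, hi=17, mid=8, arr[mid]=38 -> 38 > 13, search left half
lo=0, hi=7, mid=3, arr[mid]=20 -> 20 > 13, search left half
lo=0, hi=2, mid=1, arr[mid]=7 -> 7 < 13, search right half
lo=2, hi=2, mid=2, arr[mid]=15 -> 15 > 13, search left half
lo=2 > hi=1, target 13 not found

Binary search determines that 13 is not in the array after 4 comparisons. The search space was exhausted without finding the target.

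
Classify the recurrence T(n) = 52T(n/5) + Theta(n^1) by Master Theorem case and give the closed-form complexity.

Master Theorem for T(n) = 52T(n/5) + O(n^1):

a = 52, b = 5, c = 1
log_b(a) = log_5(52) = 2.4550

Case 1: c = 1 < log_5(52) = 2.4550
T(n) = O(n^(log_5 52))

For T(n) = 52T(n/5) + O(n^1): log_5(52) = 2.4550. This is Case 1 of the Master Theorem (c < log_b(a), work dominated by leaves), giving O(n^(log_5 52)).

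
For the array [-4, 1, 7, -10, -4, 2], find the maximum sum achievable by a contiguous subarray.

Using Kadane's algorithm on [-4, 1, 7, -10, -4, 2]:

Scanning through the array:
Position 1 (value 1): max_ending_here = 1, max_so_far = 1
Position 2 (value 7): max_ending_here = 8, max_so_far = 8
Position 3 (value -10): max_ending_here = -2, max_so_far = 8
Position 4 (value -4): max_ending_here = -4, max_so_far = 8
Position 5 (value 2): max_ending_here = 2, max_so_far = 8

Maximum subarray: [1, 7]
Maximum sum: 8

The maximum subarray is [1, 7] with sum 8. This subarray runs from index 1 to index 2.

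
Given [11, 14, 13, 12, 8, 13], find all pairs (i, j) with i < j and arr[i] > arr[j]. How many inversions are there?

Finding inversions in [11, 14, 13, 12, 8, 13]:

(0, 4): arr[0]=11 > arr[4]=8
(1, 2): arr[1]=14 > arr[2]=13
(1, 3): arr[1]=14 > arr[3]=12
(1, 4): arr[1]=14 > arr[4]=8
(1, 5): arr[1]=14 > arr[5]=13
(2, 3): arr[2]=13 > arr[3]=12
(2, 4): arr[2]=13 > arr[4]=8
(3, 4): arr[3]=12 > arr[4]=8

Total inversions: 8

The array has 8 inversion(s): (0,4), (1,2), (1,3), (1,4), (1,5), (2,3), (2,4), (3,4). Each pair (i,j) satisfies i < j and arr[i] > arr[j].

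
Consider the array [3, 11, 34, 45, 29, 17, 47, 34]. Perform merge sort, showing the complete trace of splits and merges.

Merge sort trace:

Split: [3, 11, 34, 45, 29, 17, 47, 34] -> [3, 11, 34, 45] and [29, 17, 47, 34]
  Split: [3, 11, 34, 45] -> [3, 11] and [34, 45]
    Split: [3, 11] -> [3] and [11]
    Merge: [3] + [11] -> [3, 11]
    Split: [34, 45] -> [34] and [45]
    Merge: [34] + [45] -> [34, 45]
  Merge: [3, 11] + [34, 45] -> [3, 11, 34, 45]
  Split: [29, 17, 47, 34] -> [29, 17] and [47, 34]
    Split: [29, 17] -> [29] and [17]
    Merge: [29] + [17] -> [17, 29]
    Split: [47, 34] -> [47] and [34]
    Merge: [47] + [34] -> [34, 47]
  Merge: [17, 29] + [34, 47] -> [17, 29, 34, 47]
Merge: [3, 11, 34, 45] + [17, 29, 34, 47] -> [3, 11, 17, 29, 34, 34, 45, 47]

Final sorted array: [3, 11, 17, 29, 34, 34, 45, 47]

The merge sort proceeds by recursively splitting the array and merging sorted halves.
After all merges, the sorted array is [3, 11, 17, 29, 34, 34, 45, 47].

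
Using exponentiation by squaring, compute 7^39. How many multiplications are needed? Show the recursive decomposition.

Computing 7^39 by squaring (build up from 7^1; each line after the first costs one multiplication):

7^1 = 7
7^2 = (7^1)^2 = 7^2 = 49
7^4 = (7^2)^2 = 49^2 = 2401
7^8 = (7^4)^2 = 2401^2 = 5764801
7^9 = 7 * 7^8 = 7 * 5764801 = 40353607
7^18 = (7^9)^2 = 40353607^2 = 1628413597910449
7^19 = 7 * 7^18 = 7 * 1628413597910449 = 11398895185373143
7^38 = (7^19)^2 = 11398895185373143^2 = 129934811447123020117172145698449
7^39 = 7 * 7^38 = 7 * 129934811447123020117172145698449 = 909543680129861140820205019889143

Result: 909543680129861140820205019889143
Multiplications needed: 8 (8 lines after 7^1)

7^39 = 909543680129861140820205019889143. Using exponentiation by squaring, this requires 8 multiplications. The key idea: if the exponent is even, square the half-power; if odd, multiply by the base once.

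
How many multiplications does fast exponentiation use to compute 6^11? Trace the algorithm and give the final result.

Computing 6^11 by squaring (build up from 6^1; each line after the first costs one multiplication):

6^1 = 6
6^2 = (6^1)^2 = 6^2 = 36
6^4 = (6^2)^2 = 36^2 = 1296
6^5 = 6 * 6^4 = 6 * 1296 = 7776
6^10 = (6^5)^2 = 7776^2 = 60466176
6^11 = 6 * 6^10 = 6 * 60466176 = 362797056

Result: 362797056
Multiplications needed: 5 (5 lines after 6^1)

6^11 = 362797056. Using exponentiation by squaring, this requires 5 multiplications. The key idea: if the exponent is even, square the half-power; if odd, multiply by the base once.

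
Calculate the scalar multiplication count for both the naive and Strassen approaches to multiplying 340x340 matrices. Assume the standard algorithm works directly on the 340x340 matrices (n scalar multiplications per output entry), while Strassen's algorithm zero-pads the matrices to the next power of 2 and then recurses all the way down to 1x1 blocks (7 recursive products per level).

Matrix multiplication for 340x340 matrices:

Strassen's algorithm requires power-of-2 dimensions. Pad 340x340 to 512x512 (next power of 2).

Standard algorithm: 340^3 = 39304000 multiplications
Strassen's algorithm: 7^(log2(512)) = 7^9 = 40353607 multiplications
Difference: 39304000 - 40353607 = -1049607 (Strassen uses MORE here due to padding overhead — for small or just-over-power-of-2 n, padding can outweigh the per-level savings)

Standard: 39304000 multiplications (340^3). Strassen: 40353607 multiplications (7^9, after padding to 512x512). Strassen reduces 8 recursive multiplications to 7 at each level.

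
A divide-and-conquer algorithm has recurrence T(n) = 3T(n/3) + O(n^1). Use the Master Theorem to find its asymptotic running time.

Master Theorem for T(n) = 3T(n/3) + O(n^1):

a = 3, b = 3, c = 1
log_b(a) = log_3(3) = 1.0000

Case 2: c = 1 = log_3(3) = 1.0000
T(n) = O(n^1 log n) = O(n log n)

For T(n) = 3T(n/3) + O(n^1): log_3(3) = 1.0000. This is Case 2 of the Master Theorem (c = log_b(a), equal work at all levels), giving O(n log n).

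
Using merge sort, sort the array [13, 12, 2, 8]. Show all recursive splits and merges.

Merge sort trace:

Split: [13, 12, 2, 8] -> [13, 12] and [2, 8]
  Split: [13, 12] -> [13] and [12]
  Merge: [13] + [12] -> [12, 13]
  Split: [2, 8] -> [2] and [8]
  Merge: [2] + [8] -> [2, 8]
Merge: [12, 13] + [2, 8] -> [2, 8, 12, 13]

Final sorted array: [2, 8, 12, 13]

The merge sort proceeds by recursively splitting the array and merging sorted halves.
After all merges, the sorted array is [2, 8, 12, 13].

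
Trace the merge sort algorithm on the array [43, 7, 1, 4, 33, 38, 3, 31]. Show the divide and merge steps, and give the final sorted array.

Merge sort trace:

Split: [43, 7, 1, 4, 33, 38, 3, 31] -> [43, 7, 1, 4] and [33, 38, 3, 31]
  Split: [43, 7, 1, 4] -> [43, 7] and [1, 4]
    Split: [43, 7] -> [43] and [7]
    Merge: [43] + [7] -> [7, 43]
    Split: [1, 4] -> [1] and [4]
    Merge: [1] + [4] -> [1, 4]
  Merge: [7, 43] + [1, 4] -> [1, 4, 7, 43]
  Split: [33, 38, 3, 31] -> [33, 38] and [3, 31]
    Split: [33, 38] -> [33] and [38]
    Merge: [33] + [38] -> [33, 38]
    Split: [3, 31] -> [3] and [31]
    Merge: [3] + [31] -> [3, 31]
  Merge: [33, 38] + [3, 31] -> [3, 31, 33, 38]
Merge: [1, 4, 7, 43] + [3, 31, 33, 38] -> [1, 3, 4, 7, 31, 33, 38, 43]

Final sorted array: [1, 3, 4, 7, 31, 33, 38, 43]

The merge sort proceeds by recursively splitting the array and merging sorted halves.
After all merges, the sorted array is [1, 3, 4, 7, 31, 33, 38, 43].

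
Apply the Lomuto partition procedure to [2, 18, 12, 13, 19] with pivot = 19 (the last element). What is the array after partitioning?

Lomuto partition with pivot = 19:

Initial array: [2, 18, 12, 13, 19]

arr[0]=2 <= 19: swap with position 0, array becomes [2, 18, 12, 13, 19]
arr[1]=18 <= 19: swap with position 1, array becomes [2, 18, 12, 13, 19]
arr[2]=12 <= 19: swap with position 2, array becomes [2, 18, 12, 13, 19]
arr[3]=13 <= 19: swap with position 3, array becomes [2, 18, 12, 13, 19]

Place pivot at position 4: [2, 18, 12, 13, 19]
Pivot position: 4

After partitioning with pivot 19, the array becomes [2, 18, 12, 13, 19]. The pivot is placed at index 4. All elements to the left of the pivot are <= 19, and all elements to the right are > 19.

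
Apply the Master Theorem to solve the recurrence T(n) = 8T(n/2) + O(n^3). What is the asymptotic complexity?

Master Theorem for T(n) = 8T(n/2) + O(n^3):

a = 8, b = 2, c = 3
log_b(a) = log_2(8) = 3.0000

Case 2: c = 3 = log_2(8) = 3.0000
T(n) = O(n^3 log n) = O(n^3 log n)

For T(n) = 8T(n/2) + O(n^3): log_2(8) = 3.0000. This is Case 2 of the Master Theorem (c = log_b(a), equal work at all levels), giving O(n^3 log n).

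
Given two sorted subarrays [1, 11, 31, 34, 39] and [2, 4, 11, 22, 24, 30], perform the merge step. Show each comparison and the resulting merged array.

Merging process:

Compare 1 vs 2: take 1 from left. Merged: [1]
Compare 11 vs 2: take 2 from right. Merged: [1, 2]
Compare 11 vs 4: take 4 from right. Merged: [1, 2, 4]
Compare 11 vs 11: take 11 from left. Merged: [1, 2, 4, 11]
Compare 31 vs 11: take 11 from right. Merged: [1, 2, 4, 11, 11]
Compare 31 vs 22: take 22 from right. Merged: [1, 2, 4, 11, 11, 22]
Compare 31 vs 24: take 24 from right. Merged: [1, 2, 4, 11, 11, 22, 24]
Compare 31 vs 30: take 30 from right. Merged: [1, 2, 4, 11, 11, 22, 24, 30]
Append remaining from left: [31, 34, 39]. Merged: [1, 2, 4, 11, 11, 22, 24, 30, 31, 34, 39]

Final merged array: [1, 2, 4, 11, 11, 22, 24, 30, 31, 34, 39]
Total comparisons: 8

The merged array is [1, 2, 4, 11, 11, 22, 24, 30, 31, 34, 39], requiring 8 comparisons. The merge step runs in O(n) time where n is the total number of elements.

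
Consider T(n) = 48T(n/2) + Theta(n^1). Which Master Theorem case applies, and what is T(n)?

Master Theorem for T(n) = 48T(n/2) + O(n^1):

a = 48, b = 2, c = 1
log_b(a) = log_2(48) = 5.5850

Case 1: c = 1 < log_2(48) = 5.5850
T(n) = O(n^(log_2 48))

For T(n) = 48T(n/2) + O(n^1): log_2(48) = 5.5850. This is Case 1 of the Master Theorem (c < log_b(a), work dominated by leaves), giving O(n^(log_2 48)).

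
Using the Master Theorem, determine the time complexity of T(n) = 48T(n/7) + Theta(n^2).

Master Theorem for T(n) = 48T(n/7) + O(n^2):

a = 48, b = 7, c = 2
log_b(a) = log_7(48) = 1.9894

Case 3: c = 2 > log_7(48) = 1.9894
T(n) = O(n^2) = O(n^2)

For T(n) = 48T(n/7) + O(n^2): log_7(48) = 1.9894. This is Case 3 of the Master Theorem (c > log_b(a), work dominated by root), giving O(n^2).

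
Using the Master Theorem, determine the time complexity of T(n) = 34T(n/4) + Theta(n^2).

Master Theorem for T(n) = 34T(n/4) + O(n^2):

a = 34, b = 4, c = 2
log_b(a) = log_4(34) = 2.5437

Case 1: c = 2 < log_4(34) = 2.5437
T(n) = O(n^(log_4 34))

For T(n) = 34T(n/4) + O(n^2): log_4(34) = 2.5437. This is Case 1 of the Master Theorem (c < log_b(a), work dominated by leaves), giving O(n^(log_4 34)).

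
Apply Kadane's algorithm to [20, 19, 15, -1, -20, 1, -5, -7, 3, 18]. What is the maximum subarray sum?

Using Kadane's algorithm on [20, 19, 15, -1, -20, 1, -5, -7, 3, 18]:

Scanning through the array:
Position 1 (value 19): max_ending_here = 39, max_so_far = 39
Position 2 (value 15): max_ending_here = 54, max_so_far = 54
Position 3 (value -1): max_ending_here = 53, max_so_far = 54
Position 4 (value -20): max_ending_here = 33, max_so_far = 54
Position 5 (value 1): max_ending_here = 34, max_so_far = 54
Position 6 (value -5): max_ending_here = 29, max_so_far = 54
Position 7 (value -7): max_ending_here = 22, max_so_far = 54
Position 8 (value 3): max_ending_here = 25, max_so_far = 54
Position 9 (value 18): max_ending_here = 43, max_so_far = 54

Maximum subarray: [20, 19, 15]
Maximum sum: 54

The maximum subarray is [20, 19, 15] with sum 54. This subarray runs from index 0 to index 2.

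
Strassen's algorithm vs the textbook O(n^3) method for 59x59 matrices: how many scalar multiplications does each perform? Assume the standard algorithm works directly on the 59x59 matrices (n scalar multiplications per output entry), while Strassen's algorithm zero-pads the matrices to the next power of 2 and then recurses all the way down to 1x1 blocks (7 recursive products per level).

Matrix multiplication for 59x59 matrices:

Strassen's algorithm requires power-of-2 dimensions. Pad 59x59 to 64x64 (next power of 2).

Standard algorithm: 59^3 = 205379 multiplications
Strassen's algorithm: 7^(log2(64)) = 7^6 = 117649 multiplications
Savings: 205379 - 117649 = 87730 multiplications

Standard: 205379 multiplications (59^3). Strassen: 117649 multiplications (7^6, after padding to 64x64). Strassen reduces 8 recursive multiplications to 7 at each level.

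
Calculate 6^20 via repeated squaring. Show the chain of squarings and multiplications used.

Computing 6^20 by squaring (build up from 6^1; each line after the first costs one multiplication):

6^1 = 6
6^2 = (6^1)^2 = 6^2 = 36
6^4 = (6^2)^2 = 36^2 = 1296
6^5 = 6 * 6^4 = 6 * 1296 = 7776
6^10 = (6^5)^2 = 7776^2 = 60466176
6^20 = (6^10)^2 = 60466176^2 = 3656158440062976

Result: 3656158440062976
Multiplications needed: 5 (5 lines after 6^1)

6^20 = 3656158440062976. Using exponentiation by squaring, this requires 5 multiplications. The key idea: if the exponent is even, square the half-power; if odd, multiply by the base once.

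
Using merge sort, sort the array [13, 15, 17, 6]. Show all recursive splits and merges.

Merge sort trace:

Split: [13, 15, 17, 6] -> [13, 15] and [17, 6]
  Split: [13, 15] -> [13] and [15]
  Merge: [13] + [15] -> [13, 15]
  Split: [17, 6] -> [17] and [6]
  Merge: [17] + [6] -> [6, 17]
Merge: [13, 15] + [6, 17] -> [6, 13, 15, 17]

Final sorted array: [6, 13, 15, 17]

The merge sort proceeds by recursively splitting the array and merging sorted halves.
After all merges, the sorted array is [6, 13, 15, 17].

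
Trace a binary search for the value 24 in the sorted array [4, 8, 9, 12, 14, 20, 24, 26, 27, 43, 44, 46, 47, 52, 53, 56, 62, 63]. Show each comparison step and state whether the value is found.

Binary search for 24 in [4, 8, 9, 12, 14, 20, 24, 26, 27, 43, 44, 46, 47, 52, 53, 56, 62, 63]:

lo=0, hi=17, mid=8, arr[mid]=27 -> 27 > 24, search left half
lo=0, hi=7, mid=3, arr[mid]=12 -> 12 < 24, search right half
lo=4, hi=7, mid=5, arr[mid]=20 -> 20 < 24, search right half
lo=6, hi=7, mid=6, arr[mid]=24 -> Found target at index 6!

Binary search finds 24 at index 6 after 4 comparisons. The search repeatedly halves the search space by comparing with the middle element.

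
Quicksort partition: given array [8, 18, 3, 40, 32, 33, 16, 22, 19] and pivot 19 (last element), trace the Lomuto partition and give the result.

Lomuto partition with pivot = 19:

Initial array: [8, 18, 3, 40, 32, 33, 16, 22, 19]

arr[0]=8 <= 19: swap with position 0, array becomes [8, 18, 3, 40, 32, 33, 16, 22, 19]
arr[1]=18 <= 19: swap with position 1, array becomes [8, 18, 3, 40, 32, 33, 16, 22, 19]
arr[2]=3 <= 19: swap with position 2, array becomes [8, 18, 3, 40, 32, 33, 16, 22, 19]
arr[3]=40 > 19: no swap
arr[4]=32 > 19: no swap
arr[5]=33 > 19: no swap
arr[6]=16 <= 19: swap with position 3, array becomes [8, 18, 3, 16, 32, 33, 40, 22, 19]
arr[7]=22 > 19: no swap

Place pivot at position 4: [8, 18, 3, 16, 19, 33, 40, 22, 32]
Pivot position: 4

After partitioning with pivot 19, the array becomes [8, 18, 3, 16, 19, 33, 40, 22, 32]. The pivot is placed at index 4. All elements to the left of the pivot are <= 19, and all elements to the right are > 19.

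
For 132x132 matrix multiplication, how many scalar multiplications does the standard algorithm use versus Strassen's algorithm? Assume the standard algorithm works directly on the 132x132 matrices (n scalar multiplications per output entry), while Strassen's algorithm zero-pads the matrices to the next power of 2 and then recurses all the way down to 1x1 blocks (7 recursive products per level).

Matrix multiplication for 132x132 matrices:

Strassen's algorithm requires power-of-2 dimensions. Pad 132x132 to 256x256 (next power of 2).

Standard algorithm: 132^3 = 2299968 multiplications
Strassen's algorithm: 7^(log2(256)) = 7^8 = 5764801 multiplications
Difference: 2299968 - 5764801 = -3464833 (Strassen uses MORE here due to padding overhead — for small or just-over-power-of-2 n, padding can outweigh the per-level savings)

Standard: 2299968 multiplications (132^3). Strassen: 5764801 multiplications (7^8, after padding to 256x256). Strassen reduces 8 recursive multiplications to 7 at each level.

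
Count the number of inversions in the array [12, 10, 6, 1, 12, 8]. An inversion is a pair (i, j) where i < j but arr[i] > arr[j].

Finding inversions in [12, 10, 6, 1, 12, 8]:

(0, 1): arr[0]=12 > arr[1]=10
(0, 2): arr[0]=12 > arr[2]=6
(0, 3): arr[0]=12 > arr[3]=1
(0, 5): arr[0]=12 > arr[5]=8
(1, 2): arr[1]=10 > arr[2]=6
(1, 3): arr[1]=10 > arr[3]=1
(1, 5): arr[1]=10 > arr[5]=8
(2, 3): arr[2]=6 > arr[3]=1
(4, 5): arr[4]=12 > arr[5]=8

Total inversions: 9

The array has 9 inversion(s): (0,1), (0,2), (0,3), (0,5), (1,2), (1,3), (1,5), (2,3), (4,5). Each pair (i,j) satisfies i < j and arr[i] > arr[j].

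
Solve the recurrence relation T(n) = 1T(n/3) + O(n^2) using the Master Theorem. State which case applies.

Master Theorem for T(n) = 1T(n/3) + O(n^2):

a = 1, b = 3, c = 2
log_b(a) = log_3(1) = 0.0000

Case 3: c = 2 > log_3(1) = 0.0000
T(n) = O(n^2) = O(n^2)

For T(n) = 1T(n/3) + O(n^2): log_3(1) = 0.0000. This is Case 3 of the Master Theorem (c > log_b(a), work dominated by root), giving O(n^2).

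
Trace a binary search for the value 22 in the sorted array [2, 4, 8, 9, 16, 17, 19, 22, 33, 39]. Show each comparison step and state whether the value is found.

Binary search for 22 in [2, 4, 8, 9, 16, 17, 19, 22, 33, 39]:

lo=0, hi=9, mid=4, arr[mid]=16 -> 16 < 22, search right half
lo=5, hi=9, mid=7, arr[mid]=22 -> Found target at index 7!

Binary search finds 22 at index 7 after 2 comparisons. The search repeatedly halves the search space by comparing with the middle element.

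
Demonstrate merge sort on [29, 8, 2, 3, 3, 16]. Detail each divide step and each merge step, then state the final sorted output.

Merge sort trace:

Split: [29, 8, 2, 3, 3, 16] -> [29, 8, 2] and [3, 3, 16]
  Split: [29, 8, 2] -> [29] and [8, 2]
    Split: [8, 2] -> [8] and [2]
    Merge: [8] + [2] -> [2, 8]
  Merge: [29] + [2, 8] -> [2, 8, 29]
  Split: [3, 3, 16] -> [3] and [3, 16]
    Split: [3, 16] -> [3] and [16]
    Merge: [3] + [16] -> [3, 16]
  Merge: [3] + [3, 16] -> [3, 3, 16]
Merge: [2, 8, 29] + [3, 3, 16] -> [2, 3, 3, 8, 16, 29]

Final sorted array: [2, 3, 3, 8, 16, 29]

The merge sort proceeds by recursively splitting the array and merging sorted halves.
After all merges, the sorted array is [2, 3, 3, 8, 16, 29].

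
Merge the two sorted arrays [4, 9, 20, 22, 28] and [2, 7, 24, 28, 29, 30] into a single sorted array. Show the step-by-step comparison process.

Merging process:

Compare 4 vs 2: take 2 from right. Merged: [2]
Compare 4 vs 7: take 4 from left. Merged: [2, 4]
Compare 9 vs 7: take 7 from right. Merged: [2, 4, 7]
Compare 9 vs 24: take 9 from left. Merged: [2, 4, 7, 9]
Compare 20 vs 24: take 20 from left. Merged: [2, 4, 7, 9, 20]
Compare 22 vs 24: take 22 from left. Merged: [2, 4, 7, 9, 20, 22]
Compare 28 vs 24: take 24 from right. Merged: [2, 4, 7, 9, 20, 22, 24]
Compare 28 vs 28: take 28 from left. Merged: [2, 4, 7, 9, 20, 22, 24, 28]
Append remaining from right: [28, 29, 30]. Merged: [2, 4, 7, 9, 20, 22, 24, 28, 28, 29, 30]

Final merged array: [2, 4, 7, 9, 20, 22, 24, 28, 28, 29, 30]
Total comparisons: 8

The merged array is [2, 4, 7, 9, 20, 22, 24, 28, 28, 29, 30], requiring 8 comparisons. The merge step runs in O(n) time where n is the total number of elements.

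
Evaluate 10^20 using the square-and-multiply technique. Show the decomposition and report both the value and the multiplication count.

Computing 10^20 by squaring (build up from 10^1; each line after the first costs one multiplication):

10^1 = 10
10^2 = (10^1)^2 = 10^2 = 100
10^4 = (10^2)^2 = 100^2 = 10000
10^5 = 10 * 10^4 = 10 * 10000 = 100000
10^10 = (10^5)^2 = 100000^2 = 10000000000
10^20 = (10^10)^2 = 10000000000^2 = 100000000000000000000

Result: 100000000000000000000
Multiplications needed: 5 (5 lines after 10^1)

10^20 = 100000000000000000000. Using exponentiation by squaring, this requires 5 multiplications. The key idea: if the exponent is even, square the half-power; if odd, multiply by the base once.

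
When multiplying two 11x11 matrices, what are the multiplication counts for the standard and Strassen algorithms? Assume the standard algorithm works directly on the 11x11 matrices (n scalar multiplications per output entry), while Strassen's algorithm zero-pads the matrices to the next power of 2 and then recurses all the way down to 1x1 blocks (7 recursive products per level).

Matrix multiplication for 11x11 matrices:

Strassen's algorithm requires power-of-2 dimensions. Pad 11x11 to 16x16 (next power of 2).

Standard algorithm: 11^3 = 1331 multiplications
Strassen's algorithm: 7^(log2(16)) = 7^4 = 2401 multiplications
Difference: 1331 - 2401 = -1070 (Strassen uses MORE here due to padding overhead — for small or just-over-power-of-2 n, padding can outweigh the per-level savings)

Standard: 1331 multiplications (11^3). Strassen: 2401 multiplications (7^4, after padding to 16x16). Strassen reduces 8 recursive multiplications to 7 at each level.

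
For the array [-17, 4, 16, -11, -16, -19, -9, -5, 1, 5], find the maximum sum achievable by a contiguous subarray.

Using Kadane's algorithm on [-17, 4, 16, -11, -16, -19, -9, -5, 1, 5]:

Scanning through the array:
Position 1 (value 4): max_ending_here = 4, max_so_far = 4
Position 2 (value 16): max_ending_here = 20, max_so_far = 20
Position 3 (value -11): max_ending_here = 9, max_so_far = 20
Position 4 (value -16): max_ending_here = -7, max_so_far = 20
Position 5 (value -19): max_ending_here = -19, max_so_far = 20
Position 6 (value -9): max_ending_here = -9, max_so_far = 20
Position 7 (value -5): max_ending_here = -5, max_so_far = 20
Position 8 (value 1): max_ending_here = 1, max_so_far = 20
Position 9 (value 5): max_ending_here = 6, max_so_far = 20

Maximum subarray: [4, 16]
Maximum sum: 20

The maximum subarray is [4, 16] with sum 20. This subarray runs from index 1 to index 2.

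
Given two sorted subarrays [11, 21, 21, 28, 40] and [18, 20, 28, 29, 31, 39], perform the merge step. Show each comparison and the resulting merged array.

Merging process:

Compare 11 vs 18: take 11 from left. Merged: [11]
Compare 21 vs 18: take 18 from right. Merged: [11, 18]
Compare 21 vs 20: take 20 from right. Merged: [11, 18, 20]
Compare 21 vs 28: take 21 from left. Merged: [11, 18, 20, 21]
Compare 21 vs 28: take 21 from left. Merged: [11, 18, 20, 21, 21]
Compare 28 vs 28: take 28 from left. Merged: [11, 18, 20, 21, 21, 28]
Compare 40 vs 28: take 28 from right. Merged: [11, 18, 20, 21, 21, 28, 28]
Compare 40 vs 29: take 29 from right. Merged: [11, 18, 20, 21, 21, 28, 28, 29]
Compare 40 vs 31: take 31 from right. Merged: [11, 18, 20, 21, 21, 28, 28, 29, 31]
Compare 40 vs 39: take 39 from right. Merged: [11, 18, 20, 21, 21, 28, 28, 29, 31, 39]
Append remaining from left: [40]. Merged: [11, 18, 20, 21, 21, 28, 28, 29, 31, 39, 40]

Final merged array: [11, 18, 20, 21, 21, 28, 28, 29, 31, 39, 40]
Total comparisons: 10

The merged array is [11, 18, 20, 21, 21, 28, 28, 29, 31, 39, 40], requiring 10 comparisons. The merge step runs in O(n) time where n is the total number of elements.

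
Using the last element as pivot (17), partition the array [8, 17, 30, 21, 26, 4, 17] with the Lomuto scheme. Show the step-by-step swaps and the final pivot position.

Lomuto partition with pivot = 17:

Initial array: [8, 17, 30, 21, 26, 4, 17]

arr[0]=8 <= 17: swap with position 0, array becomes [8, 17, 30, 21, 26, 4, 17]
arr[1]=17 <= 17: swap with position 1, array becomes [8, 17, 30, 21, 26, 4, 17]
arr[2]=30 > 17: no swap
arr[3]=21 > 17: no swap
arr[4]=26 > 17: no swap
arr[5]=4 <= 17: swap with position 2, array becomes [8, 17, 4, 21, 26, 30, 17]

Place pivot at position 3: [8, 17, 4, 17, 26, 30, 21]
Pivot position: 3

After partitioning with pivot 17, the array becomes [8, 17, 4, 17, 26, 30, 21]. The pivot is placed at index 3. All elements to the left of the pivot are <= 17, and all elements to the right are > 17.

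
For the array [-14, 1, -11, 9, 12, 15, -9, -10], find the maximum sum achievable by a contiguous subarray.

Using Kadane's algorithm on [-14, 1, -11, 9, 12, 15, -9, -10]:

Scanning through the array:
Position 1 (value 1): max_ending_here = 1, max_so_far = 1
Position 2 (value -11): max_ending_here = -10, max_so_far = 1
Position 3 (value 9): max_ending_here = 9, max_so_far = 9
Position 4 (value 12): max_ending_here = 21, max_so_far = 21
Position 5 (value 15): max_ending_here = 36, max_so_far = 36
Position 6 (value -9): max_ending_here = 27, max_so_far = 36
Position 7 (value -10): max_ending_here = 17, max_so_far = 36

Maximum subarray: [9, 12, 15]
Maximum sum: 36

The maximum subarray is [9, 12, 15] with sum 36. This subarray runs from index 3 to index 5.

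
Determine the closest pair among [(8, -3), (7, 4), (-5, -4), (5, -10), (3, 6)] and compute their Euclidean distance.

Computing all pairwise distances among 5 points:

d((8, -3), (7, 4)) = 7.0711
d((8, -3), (-5, -4)) = 13.0384
d((8, -3), (5, -10)) = 7.6158
d((8, -3), (3, 6)) = 10.2956
d((7, 4), (-5, -4)) = 14.4222
d((7, 4), (5, -10)) = 14.1421
d((7, 4), (3, 6)) = 4.4721 <-- minimum
d((-5, -4), (5, -10)) = 11.6619
d((-5, -4), (3, 6)) = 12.8062
d((5, -10), (3, 6)) = 16.1245

Closest pair: (7, 4) and (3, 6) with distance 4.4721

The closest pair is (7, 4) and (3, 6) with Euclidean distance 4.4721. For 5 points, brute-force pairwise comparison is shown above. For large n, the divide-and-conquer algorithm (sort by x, recurse on halves, check the dividing strip) achieves O(n log n).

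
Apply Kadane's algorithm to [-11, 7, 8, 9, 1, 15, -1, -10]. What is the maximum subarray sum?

Using Kadane's algorithm on [-11, 7, 8, 9, 1, 15, -1, -10]:

Scanning through the array:
Position 1 (value 7): max_ending_here = 7, max_so_far = 7
Position 2 (value 8): max_ending_here = 15, max_so_far = 15
Position 3 (value 9): max_ending_here = 24, max_so_far = 24
Position 4 (value 1): max_ending_here = 25, max_so_far = 25
Position 5 (value 15): max_ending_here = 40, max_so_far = 40
Position 6 (value -1): max_ending_here = 39, max_so_far = 40
Position 7 (value -10): max_ending_here = 29, max_so_far = 40

Maximum subarray: [7, 8, 9, 1, 15]
Maximum sum: 40

The maximum subarray is [7, 8, 9, 1, 15] with sum 40. This subarray runs from index 1 to index 5.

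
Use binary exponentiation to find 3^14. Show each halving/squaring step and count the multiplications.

Computing 3^14 by squaring (build up from 3^1; each line after the first costs one multiplication):

3^1 = 3
3^2 = (3^1)^2 = 3^2 = 9
3^3 = 3 * 3^2 = 3 * 9 = 27
3^6 = (3^3)^2 = 27^2 = 729
3^7 = 3 * 3^6 = 3 * 729 = 2187
3^14 = (3^7)^2 = 2187^2 = 4782969

Result: 4782969
Multiplications needed: 5 (5 lines after 3^1)

3^14 = 4782969. Using exponentiation by squaring, this requires 5 multiplications. The key idea: if the exponent is even, square the half-power; if odd, multiply by the base once.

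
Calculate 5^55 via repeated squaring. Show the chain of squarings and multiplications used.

Computing 5^55 by squaring (build up from 5^1; each line after the first costs one multiplication):

5^1 = 5
5^2 = (5^1)^2 = 5^2 = 25
5^3 = 5 * 5^2 = 5 * 25 = 125
5^6 = (5^3)^2 = 125^2 = 15625
5^12 = (5^6)^2 = 15625^2 = 244140625
5^13 = 5 * 5^12 = 5 * 244140625 = 1220703125
5^26 = (5^13)^2 = 1220703125^2 = 1490116119384765625
5^27 = 5 * 5^26 = 5 * 1490116119384765625 = 7450580596923828125
5^54 = (5^27)^2 = 7450580596923828125^2 = 55511151231257827021181583404541015625
5^55 = 5 * 5^54 = 5 * 55511151231257827021181583404541015625 = 277555756156289135105907917022705078125

Result: 277555756156289135105907917022705078125
Multiplications needed: 9 (9 lines after 5^1)

5^55 = 277555756156289135105907917022705078125. Using exponentiation by squaring, this requires 9 multiplications. The key idea: if the exponent is even, square the half-power; if odd, multiply by the base once.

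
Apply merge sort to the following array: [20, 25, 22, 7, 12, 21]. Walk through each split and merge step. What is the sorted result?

Merge sort trace:

Split: [20, 25, 22, 7, 12, 21] -> [20, 25, 22] and [7, 12, 21]
  Split: [20, 25, 22] -> [20] and [25, 22]
    Split: [25, 22] -> [25] and [22]
    Merge: [25] + [22] -> [22, 25]
  Merge: [20] + [22, 25] -> [20, 22, 25]
  Split: [7, 12, 21] -> [7] and [12, 21]
    Split: [12, 21] -> [12] and [21]
    Merge: [12] + [21] -> [12, 21]
  Merge: [7] + [12, 21] -> [7, 12, 21]
Merge: [20, 22, 25] + [7, 12, 21] -> [7, 12, 20, 21, 22, 25]

Final sorted array: [7, 12, 20, 21, 22, 25]

The merge sort proceeds by recursively splitting the array and merging sorted halves.
After all merges, the sorted array is [7, 12, 20, 21, 22, 25].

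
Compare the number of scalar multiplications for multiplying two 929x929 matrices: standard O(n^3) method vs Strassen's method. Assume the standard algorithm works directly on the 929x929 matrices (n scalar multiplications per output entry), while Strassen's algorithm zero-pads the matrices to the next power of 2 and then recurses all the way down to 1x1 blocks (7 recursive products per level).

Matrix multiplication for 929x929 matrices:

Strassen's algorithm requires power-of-2 dimensions. Pad 929x929 to 1024x1024 (next power of 2).

Standard algorithm: 929^3 = 801765089 multiplications
Strassen's algorithm: 7^(log2(1024)) = 7^10 = 282475249 multiplications
Savings: 801765089 - 282475249 = 519289840 multiplications

Standard: 801765089 multiplications (929^3). Strassen: 282475249 multiplications (7^10, after padding to 1024x1024). Strassen reduces 8 recursive multiplications to 7 at each level.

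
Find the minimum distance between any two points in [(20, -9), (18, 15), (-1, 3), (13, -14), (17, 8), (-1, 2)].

Computing all pairwise distances among 6 points:

d((20, -9), (18, 15)) = 24.0832
d((20, -9), (-1, 3)) = 24.1868
d((20, -9), (13, -14)) = 8.6023
d((20, -9), (17, 8)) = 17.2627
d((20, -9), (-1, 2)) = 23.7065
d((18, 15), (-1, 3)) = 22.4722
d((18, 15), (13, -14)) = 29.4279
d((18, 15), (17, 8)) = 7.0711
d((18, 15), (-1, 2)) = 23.0217
d((-1, 3), (13, -14)) = 22.0227
d((-1, 3), (17, 8)) = 18.6815
d((-1, 3), (-1, 2)) = 1.0 <-- minimum
d((13, -14), (17, 8)) = 22.3607
d((13, -14), (-1, 2)) = 21.2603
d((17, 8), (-1, 2)) = 18.9737

Closest pair: (-1, 3) and (-1, 2) with distance 1.0

The closest pair is (-1, 3) and (-1, 2) with Euclidean distance 1.0. For 6 points, brute-force pairwise comparison is shown above. For large n, the divide-and-conquer algorithm (sort by x, recurse on halves, check the dividing strip) achieves O(n log n).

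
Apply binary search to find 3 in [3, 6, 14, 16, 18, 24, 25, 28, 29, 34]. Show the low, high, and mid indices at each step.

Binary search for 3 in [3, 6, 14, 16, 18, 24, 25, 28, 29, 34]:

lo=0, hi=9, mid=4, arr[mid]=18 -> 18 > 3, search left half
lo=0, hi=3, mid=1, arr[mid]=6 -> 6 > 3, search left half
lo=0, hi=0, mid=0, arr[mid]=3 -> Found target at index 0!

Binary search finds 3 at index 0 after 3 comparisons. The search repeatedly halves the search space by comparing with the middle element.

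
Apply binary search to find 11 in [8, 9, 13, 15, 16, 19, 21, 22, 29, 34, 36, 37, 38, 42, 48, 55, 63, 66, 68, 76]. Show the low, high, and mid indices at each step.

Binary search for 11 in [8, 9, 13, 15, 16, 19, 21, 22, 29, 34, 36, 37, 38, 42, 48, 55, 63, 66, 68, 76]:

lo=0, hi=19, mid=9, arr[mid]=34 -> 34 > 11, search left half
lo=0, hi=8, mid=4, arr[mid]=16 -> 16 > 11, search left half
lo=0, hi=3, mid=1, arr[mid]=9 -> 9 < 11, search right half
lo=2, hi=3, mid=2, arr[mid]=13 -> 13 > 11, search left half
lo=2 > hi=1, target 11 not found

Binary search determines that 11 is not in the array after 4 comparisons. The search space was exhausted without finding the target.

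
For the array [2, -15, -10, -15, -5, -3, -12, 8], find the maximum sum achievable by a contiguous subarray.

Using Kadane's algorithm on [2, -15, -10, -15, -5, -3, -12, 8]:

Scanning through the array:
Position 1 (value -15): max_ending_here = -13, max_so_far = 2
Position 2 (value -10): max_ending_here = -10, max_so_far = 2
Position 3 (value -15): max_ending_here = -15, max_so_far = 2
Position 4 (value -5): max_ending_here = -5, max_so_far = 2
Position 5 (value -3): max_ending_here = -3, max_so_far = 2
Position 6 (value -12): max_ending_here = -12, max_so_far = 2
Position 7 (value 8): max_ending_here = 8, max_so_far = 8

Maximum subarray: [8]
Maximum sum: 8

The maximum subarray is [8] with sum 8. This subarray runs from index 7 to index 7.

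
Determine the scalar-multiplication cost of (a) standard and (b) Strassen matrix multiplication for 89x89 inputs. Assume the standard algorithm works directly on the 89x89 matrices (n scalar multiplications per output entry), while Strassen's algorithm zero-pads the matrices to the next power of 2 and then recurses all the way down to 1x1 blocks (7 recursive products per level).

Matrix multiplication for 89x89 matrices:

Strassen's algorithm requires power-of-2 dimensions. Pad 89x89 to 128x128 (next power of 2).

Standard algorithm: 89^3 = 704969 multiplications
Strassen's algorithm: 7^(log2(128)) = 7^7 = 823543 multiplications
Difference: 704969 - 823543 = -118574 (Strassen uses MORE here due to padding overhead — for small or just-over-power-of-2 n, padding can outweigh the per-level savings)

Standard: 704969 multiplications (89^3). Strassen: 823543 multiplications (7^7, after padding to 128x128). Strassen reduces 8 recursive multiplications to 7 at each level.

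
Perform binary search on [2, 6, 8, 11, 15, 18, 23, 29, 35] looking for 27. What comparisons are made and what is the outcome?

Binary search for 27 in [2, 6, 8, 11, 15, 18, 23, 29, 35]:

lo=0, hi=8, mid=4, arr[mid]=15 -> 15 < 27, search right half
lo=5, hi=8, mid=6, arr[mid]=23 -> 23 < 27, search right half
lo=7, hi=8, mid=7, arr[mid]=29 -> 29 > 27, search left half
lo=7 > hi=6, target 27 not found

Binary search determines that 27 is not in the array after 3 comparisons. The search space was exhausted without finding the target.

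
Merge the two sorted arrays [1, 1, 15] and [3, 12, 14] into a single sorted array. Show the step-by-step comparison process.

Merging process:

Compare 1 vs 3: take 1 from left. Merged: [1]
Compare 1 vs 3: take 1 from left. Merged: [1, 1]
Compare 15 vs 3: take 3 from right. Merged: [1, 1, 3]
Compare 15 vs 12: take 12 from right. Merged: [1, 1, 3, 12]
Compare 15 vs 14: take 14 from right. Merged: [1, 1, 3, 12, 14]
Append remaining from left: [15]. Merged: [1, 1, 3, 12, 14, 15]

Final merged array: [1, 1, 3, 12, 14, 15]
Total comparisons: 5

The merged array is [1, 1, 3, 12, 14, 15], requiring 5 comparisons. The merge step runs in O(n) time where n is the total number of elements.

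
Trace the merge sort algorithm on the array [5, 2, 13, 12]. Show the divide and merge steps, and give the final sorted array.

Merge sort trace:

Split: [5, 2, 13, 12] -> [5, 2] and [13, 12]
  Split: [5, 2] -> [5] and [2]
  Merge: [5] + [2] -> [2, 5]
  Split: [13, 12] -> [13] and [12]
  Merge: [13] + [12] -> [12, 13]
Merge: [2, 5] + [12, 13] -> [2, 5, 12, 13]

Final sorted array: [2, 5, 12, 13]

The merge sort proceeds by recursively splitting the array and merging sorted halves.
After all merges, the sorted array is [2, 5, 12, 13].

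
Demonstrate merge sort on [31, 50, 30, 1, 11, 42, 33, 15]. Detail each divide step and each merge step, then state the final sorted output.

Merge sort trace:

Split: [31, 50, 30, 1, 11, 42, 33, 15] -> [31, 50, 30, 1] and [11, 42, 33, 15]
  Split: [31, 50, 30, 1] -> [31, 50] and [30, 1]
    Split: [31, 50] -> [31] and [50]
    Merge: [31] + [50] -> [31, 50]
    Split: [30, 1] -> [30] and [1]
    Merge: [30] + [1] -> [1, 30]
  Merge: [31, 50] + [1, 30] -> [1, 30, 31, 50]
  Split: [11, 42, 33, 15] -> [11, 42] and [33, 15]
    Split: [11, 42] -> [11] and [42]
    Merge: [11] + [42] -> [11, 42]
    Split: [33, 15] -> [33] and [15]
    Merge: [33] + [15] -> [15, 33]
  Merge: [11, 42] + [15, 33] -> [11, 15, 33, 42]
Merge: [1, 30, 31, 50] + [11, 15, 33, 42] -> [1, 11, 15, 30, 31, 33, 42, 50]

Final sorted array: [1, 11, 15, 30, 31, 33, 42, 50]

The merge sort proceeds by recursively splitting the array and merging sorted halves.
After all merges, the sorted array is [1, 11, 15, 30, 31, 33, 42, 50].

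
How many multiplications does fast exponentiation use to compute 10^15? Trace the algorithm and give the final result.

Computing 10^15 by squaring (build up from 10^1; each line after the first costs one multiplication):

10^1 = 10
10^2 = (10^1)^2 = 10^2 = 100
10^3 = 10 * 10^2 = 10 * 100 = 1000
10^6 = (10^3)^2 = 1000^2 = 1000000
10^7 = 10 * 10^6 = 10 * 1000000 = 10000000
10^14 = (10^7)^2 = 10000000^2 = 100000000000000
10^15 = 10 * 10^14 = 10 * 100000000000000 = 1000000000000000

Result: 1000000000000000
Multiplications needed: 6 (6 lines after 10^1)

10^15 = 1000000000000000. Using exponentiation by squaring, this requires 6 multiplications. The key idea: if the exponent is even, square the half-power; if odd, multiply by the base once.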